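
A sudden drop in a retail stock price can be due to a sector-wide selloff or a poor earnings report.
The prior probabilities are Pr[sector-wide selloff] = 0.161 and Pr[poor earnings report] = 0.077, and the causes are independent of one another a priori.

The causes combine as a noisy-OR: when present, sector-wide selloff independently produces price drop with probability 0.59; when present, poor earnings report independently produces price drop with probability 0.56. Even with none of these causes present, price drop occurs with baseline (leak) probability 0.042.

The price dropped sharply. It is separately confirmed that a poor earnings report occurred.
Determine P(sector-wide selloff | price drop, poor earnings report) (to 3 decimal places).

P(sector-wide selloff | price drop, poor earnings report) ≈ 0.215

Under noisy-OR, P(price drop | causes) = 1 − (1−0.042)·∏(1−qᵢ) over the active causes.
P(price drop | poor earnings report) = 0.57848·0.839 + 0.827177·0.161 = 0.485345 + 0.133175 = 0.618520
Restricting to configurations with sector-wide selloff present: 0.827177·0.161 = 0.133175.
So P(sector-wide selloff | price drop, poor earnings report) = 0.133175/0.618520 ≈ 0.215.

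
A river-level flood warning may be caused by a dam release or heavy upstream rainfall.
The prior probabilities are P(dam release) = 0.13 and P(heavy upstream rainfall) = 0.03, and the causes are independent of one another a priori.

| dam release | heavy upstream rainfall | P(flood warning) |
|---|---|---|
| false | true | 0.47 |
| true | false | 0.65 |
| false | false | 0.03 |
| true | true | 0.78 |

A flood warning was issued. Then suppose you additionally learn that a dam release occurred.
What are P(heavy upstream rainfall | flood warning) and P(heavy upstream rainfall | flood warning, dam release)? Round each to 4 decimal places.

P(heavy upstream rainfall | flood warning) ≈ 0.1249; P(heavy upstream rainfall | flood warning, dam release) ≈ 0.0358

For the numerator, keep only heavy upstream rainfall=true terms: 0.012267 + 0.003042 = 0.015309
The normalizing constant is 0.03*0.87*0.97 + 0.47*0.87*0.03 + 0.65*0.13*0.97 + 0.78*0.13*0.03 = 0.122591
Posterior = 0.015309 / 0.122591 ≈ 0.1249

With the extra evidence:
P(flood warning | dam release) = 0.65×0.97 + 0.78×0.03 = 0.630500 + 0.023400 = 0.653900
Of this, 0.023400 comes from 0.78×0.03 (the heavy upstream rainfall=true cases).
P(heavy upstream rainfall | flood warning, dam release) = 0.023400 / 0.653900 ≈ 0.0358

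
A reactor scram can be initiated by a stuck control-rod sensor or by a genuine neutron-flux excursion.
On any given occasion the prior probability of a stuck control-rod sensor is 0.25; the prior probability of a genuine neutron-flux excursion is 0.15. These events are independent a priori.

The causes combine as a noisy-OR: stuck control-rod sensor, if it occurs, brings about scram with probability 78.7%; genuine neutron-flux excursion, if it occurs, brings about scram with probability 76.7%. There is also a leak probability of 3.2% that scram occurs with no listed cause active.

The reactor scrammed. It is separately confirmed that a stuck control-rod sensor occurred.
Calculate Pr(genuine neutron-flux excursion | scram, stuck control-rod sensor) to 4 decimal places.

Under noisy-OR, P(scram | causes) = 1 − (1−0.032)·∏(1−qᵢ) over the active causes.
P(scram | stuck control-rod sensor) = 0.793816·0.85 + 0.951959·0.15 = 0.674744 + 0.142794 = 0.817538
The genuine neutron-flux excursion-present share is 0.951959·0.15 = 0.142794.
P(genuine neutron-flux excursion | scram, stuck control-rod sensor) = 0.142794 / 0.817538 ≈ 0.1747

Pr(genuine neutron-flux excursion | scram, stuck control-rod sensor) ≈ 0.1747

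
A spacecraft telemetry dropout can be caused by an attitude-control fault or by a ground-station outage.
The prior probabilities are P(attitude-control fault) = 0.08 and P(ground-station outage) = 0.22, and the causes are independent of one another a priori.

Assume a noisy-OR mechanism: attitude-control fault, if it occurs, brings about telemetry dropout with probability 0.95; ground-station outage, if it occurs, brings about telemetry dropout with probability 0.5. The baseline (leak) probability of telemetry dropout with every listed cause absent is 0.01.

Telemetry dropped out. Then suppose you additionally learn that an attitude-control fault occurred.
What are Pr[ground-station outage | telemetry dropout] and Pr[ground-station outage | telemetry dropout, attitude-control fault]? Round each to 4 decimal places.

Pr[ground-station outage | telemetry dropout] ≈ 0.6423; Pr[ground-station outage | telemetry dropout, attitude-control fault] ≈ 0.2244

Under noisy-OR, P(telemetry dropout | causes) = 1 − (1−0.01)·∏(1−qᵢ) over the active causes.
P(telemetry dropout) = 0.01*0.92*0.78 + 0.505*0.92*0.22 + 0.9505*0.08*0.78 + 0.97525*0.08*0.22 = 0.007176 + 0.102212 + 0.059311 + 0.017164 = 0.185863
Restricting to configurations with ground-station outage present: 0.102212 + 0.017164 = 0.119376.
So P(ground-station outage | telemetry dropout) = 0.119376/0.185863 ≈ 0.6423.

Now also conditioning on attitude-control fault=true:
P(telemetry dropout | attitude-control fault) = 0.9505×0.78 + 0.97525×0.22 = 0.741390 + 0.214555 = 0.955945
Of this, 0.214555 comes from 0.97525×0.22 (the ground-station outage=true cases).
Hence the posterior is 0.214555/0.955945 ≈ 0.2244.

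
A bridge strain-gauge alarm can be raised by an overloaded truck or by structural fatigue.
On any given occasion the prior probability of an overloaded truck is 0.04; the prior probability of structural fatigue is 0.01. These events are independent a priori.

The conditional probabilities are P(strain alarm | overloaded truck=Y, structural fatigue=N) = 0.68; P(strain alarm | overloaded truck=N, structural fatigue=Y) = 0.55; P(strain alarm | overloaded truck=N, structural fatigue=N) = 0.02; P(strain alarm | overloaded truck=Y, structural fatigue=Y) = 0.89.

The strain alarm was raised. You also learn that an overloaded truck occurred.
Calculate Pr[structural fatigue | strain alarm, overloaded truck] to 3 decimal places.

By total probability over both values of structural fatigue:
  P(strain alarm | overloaded truck) = 0.68×0.99 + 0.89×0.01
        = 0.673200 + 0.008900 = 0.682100
The terms with structural fatigue present sum to 0.008900, so
  P(structural fatigue | strain alarm, overloaded truck) = 0.008900 / 0.682100 ≈ 0.013

Pr[structural fatigue | strain alarm, overloaded truck] ≈ 0.013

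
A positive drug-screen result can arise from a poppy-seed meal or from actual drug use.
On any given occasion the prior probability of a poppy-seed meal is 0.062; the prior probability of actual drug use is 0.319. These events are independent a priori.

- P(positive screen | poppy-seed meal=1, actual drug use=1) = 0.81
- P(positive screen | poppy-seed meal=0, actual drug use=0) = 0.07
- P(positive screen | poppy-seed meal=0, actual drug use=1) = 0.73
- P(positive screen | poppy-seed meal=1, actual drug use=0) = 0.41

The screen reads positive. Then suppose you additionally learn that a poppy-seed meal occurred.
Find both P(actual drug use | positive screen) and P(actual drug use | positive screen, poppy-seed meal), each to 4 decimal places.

Weight on actual drug use=true, given the evidence: 0.218432 + 0.016020 = 0.234452
Denominator P(positive screen): 0.07×0.938×0.681 + 0.73×0.938×0.319 + 0.41×0.062×0.681 + 0.81×0.062×0.319 = 0.296477
Posterior = 0.234452 / 0.296477 ≈ 0.7908

Now also conditioning on poppy-seed meal=true:
Numerator (weight on configurations with actual drug use): 0.81*0.319 = 0.258390
The normalizing constant is 0.41*0.681 + 0.81*0.319 = 0.537600
Posterior = 0.258390 / 0.537600 ≈ 0.4806
— poppy-seed meal explains away the evidence for actual drug use.

P(actual drug use | positive screen) ≈ 0.7908; P(actual drug use | positive screen, poppy-seed meal) ≈ 0.4806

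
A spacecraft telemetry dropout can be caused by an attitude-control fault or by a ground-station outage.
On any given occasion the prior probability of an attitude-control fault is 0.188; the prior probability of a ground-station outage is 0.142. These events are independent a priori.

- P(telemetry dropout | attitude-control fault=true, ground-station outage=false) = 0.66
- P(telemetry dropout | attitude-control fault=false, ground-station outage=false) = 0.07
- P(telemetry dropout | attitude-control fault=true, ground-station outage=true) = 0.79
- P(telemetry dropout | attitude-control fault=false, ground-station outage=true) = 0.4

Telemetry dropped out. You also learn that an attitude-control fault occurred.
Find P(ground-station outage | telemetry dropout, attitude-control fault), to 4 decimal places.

P(ground-station outage | telemetry dropout, attitude-control fault) ≈ 0.1653

Enumerate both values of ground-station outage and weight by the priors:
  P(telemetry dropout | attitude-control fault) = 0.66×0.858 + 0.79×0.142
        = 0.566280 + 0.112180 = 0.678460
Keeping only the ground-station outage-present terms gives 0.112180, so
  P(ground-station outage | telemetry dropout, attitude-control fault) = 0.112180 / 0.678460 ≈ 0.1653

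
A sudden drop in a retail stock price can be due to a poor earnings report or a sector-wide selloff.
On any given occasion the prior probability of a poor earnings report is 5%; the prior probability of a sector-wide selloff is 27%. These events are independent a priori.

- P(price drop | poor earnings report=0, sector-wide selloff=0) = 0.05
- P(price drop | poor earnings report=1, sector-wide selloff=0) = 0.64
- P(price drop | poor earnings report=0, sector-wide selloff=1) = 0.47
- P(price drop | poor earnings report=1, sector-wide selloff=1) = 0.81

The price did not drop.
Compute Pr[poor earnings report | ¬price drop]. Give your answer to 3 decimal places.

Pr[poor earnings report | ¬price drop] ≈ 0.019

Enumerate the 4 (poor earnings report, sector-wide selloff) configurations and weight by the priors:
  P(¬price drop) = 0.95*0.95*0.73 + 0.53*0.95*0.27 + 0.36*0.05*0.73 + 0.19*0.05*0.27
        = 0.658825 + 0.135945 + 0.013140 + 0.002565 = 0.810475
Keeping only the poor earnings report-present terms gives 0.015705, so
  P(poor earnings report | ¬price drop) = 0.015705 / 0.810475 ≈ 0.019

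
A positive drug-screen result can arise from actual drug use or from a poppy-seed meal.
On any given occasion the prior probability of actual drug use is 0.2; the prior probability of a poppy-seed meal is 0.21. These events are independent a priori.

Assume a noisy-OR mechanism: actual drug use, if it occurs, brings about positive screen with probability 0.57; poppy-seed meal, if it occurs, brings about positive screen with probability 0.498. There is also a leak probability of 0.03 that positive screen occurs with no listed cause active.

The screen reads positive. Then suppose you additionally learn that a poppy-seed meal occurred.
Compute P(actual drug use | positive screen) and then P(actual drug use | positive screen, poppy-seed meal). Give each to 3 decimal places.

Under noisy-OR, P(positive screen | causes) = 1 − (1−0.03)·∏(1−qᵢ) over the active causes.
P(positive screen) = 0.03×0.8×0.79 + 0.51306×0.8×0.21 + 0.5829×0.2×0.79 + 0.790616×0.2×0.21 = 0.018960 + 0.086194 + 0.092098 + 0.033206 = 0.230458
Restricting to configurations with actual drug use present: 0.092098 + 0.033206 = 0.125304.
Hence the posterior is 0.125304/0.230458 ≈ 0.544.

Now also conditioning on poppy-seed meal=true:
By total probability over both values of actual drug use:
  P(positive screen | poppy-seed meal) = 0.51306×0.8 + 0.790616×0.2
        = 0.410448 + 0.158123 = 0.568571
The terms with actual drug use present sum to 0.158123, so
  P(actual drug use | positive screen, poppy-seed meal) = 0.158123 / 0.568571 ≈ 0.278
— poppy-seed meal explains away the evidence for actual drug use.

P(actual drug use | positive screen) ≈ 0.544; P(actual drug use | positive screen, poppy-seed meal) ≈ 0.278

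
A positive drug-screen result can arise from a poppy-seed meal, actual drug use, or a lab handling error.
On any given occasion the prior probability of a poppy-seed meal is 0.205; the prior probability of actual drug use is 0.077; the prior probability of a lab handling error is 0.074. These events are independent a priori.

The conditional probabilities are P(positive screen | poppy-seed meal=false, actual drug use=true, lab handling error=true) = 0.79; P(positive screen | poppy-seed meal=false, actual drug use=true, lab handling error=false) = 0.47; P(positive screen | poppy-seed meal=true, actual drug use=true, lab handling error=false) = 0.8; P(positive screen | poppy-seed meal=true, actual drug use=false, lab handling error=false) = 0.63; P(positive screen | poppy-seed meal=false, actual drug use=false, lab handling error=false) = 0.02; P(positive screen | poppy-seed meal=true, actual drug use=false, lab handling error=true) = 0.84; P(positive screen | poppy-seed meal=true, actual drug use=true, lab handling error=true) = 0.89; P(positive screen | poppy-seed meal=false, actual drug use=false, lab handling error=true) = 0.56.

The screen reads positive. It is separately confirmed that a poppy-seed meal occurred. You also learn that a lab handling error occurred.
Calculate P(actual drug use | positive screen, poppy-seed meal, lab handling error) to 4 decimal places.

P(actual drug use | positive screen, poppy-seed meal, lab handling error) ≈ 0.0812

Numerator (weight on configurations with actual drug use): 0.89*0.077 = 0.068530
Normalizer over all consistent configurations: 0.84*0.923 + 0.89*0.077 = 0.843850
P(actual drug use | positive screen, poppy-seed meal, lab handling error) = 0.068530/0.843850 ≈ 0.0812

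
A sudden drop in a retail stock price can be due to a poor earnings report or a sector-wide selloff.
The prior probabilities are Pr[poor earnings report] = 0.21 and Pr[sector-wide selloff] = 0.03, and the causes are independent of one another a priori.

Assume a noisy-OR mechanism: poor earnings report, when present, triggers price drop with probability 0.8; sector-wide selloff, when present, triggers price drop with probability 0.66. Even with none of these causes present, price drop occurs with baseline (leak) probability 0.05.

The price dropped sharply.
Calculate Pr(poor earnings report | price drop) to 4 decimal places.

Under noisy-OR, P(price drop | causes) = 1 − (1−0.05)·∏(1−qᵢ) over the active causes.
Enumerate the 4 (poor earnings report, sector-wide selloff) configurations and weight by the priors:
  P(price drop) = 0.05*0.79*0.97 + 0.677*0.79*0.03 + 0.81*0.21*0.97 + 0.9354*0.21*0.03
        = 0.038315 + 0.016045 + 0.164997 + 0.005893 = 0.225250
The terms with poor earnings report present sum to 0.170890, so
  P(poor earnings report | price drop) = 0.170890 / 0.225250 ≈ 0.7587

Pr(poor earnings report | price drop) ≈ 0.7587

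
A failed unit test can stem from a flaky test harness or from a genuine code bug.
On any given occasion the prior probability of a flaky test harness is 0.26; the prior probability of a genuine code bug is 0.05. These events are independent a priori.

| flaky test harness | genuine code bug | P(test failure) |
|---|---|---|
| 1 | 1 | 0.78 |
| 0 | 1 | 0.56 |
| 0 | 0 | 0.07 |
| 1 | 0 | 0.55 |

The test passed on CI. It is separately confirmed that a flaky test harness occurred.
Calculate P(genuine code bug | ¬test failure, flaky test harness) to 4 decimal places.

P(genuine code bug | ¬test failure, flaky test harness) ≈ 0.0251

Weight on genuine code bug=true, given the evidence: 0.22*0.05 = 0.011000
The normalizing constant is 0.45*0.95 + 0.22*0.05 = 0.438500
P(genuine code bug | ¬test failure, flaky test harness) = 0.011000/0.438500 ≈ 0.0251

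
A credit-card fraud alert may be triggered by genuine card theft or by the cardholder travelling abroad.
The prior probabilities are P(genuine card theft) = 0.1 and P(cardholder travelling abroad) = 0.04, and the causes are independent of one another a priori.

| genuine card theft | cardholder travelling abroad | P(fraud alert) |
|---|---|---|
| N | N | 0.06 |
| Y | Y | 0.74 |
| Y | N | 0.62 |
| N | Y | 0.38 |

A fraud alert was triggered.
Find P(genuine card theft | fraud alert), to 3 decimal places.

P(fraud alert) = 0.06×0.9×0.96 + 0.38×0.9×0.04 + 0.62×0.1×0.96 + 0.74×0.1×0.04 = 0.051840 + 0.013680 + 0.059520 + 0.002960 = 0.128000
Restricting to configurations with genuine card theft present: 0.059520 + 0.002960 = 0.062480.
P(genuine card theft | fraud alert) = 0.062480 / 0.128000 ≈ 0.488

P(genuine card theft | fraud alert) ≈ 0.488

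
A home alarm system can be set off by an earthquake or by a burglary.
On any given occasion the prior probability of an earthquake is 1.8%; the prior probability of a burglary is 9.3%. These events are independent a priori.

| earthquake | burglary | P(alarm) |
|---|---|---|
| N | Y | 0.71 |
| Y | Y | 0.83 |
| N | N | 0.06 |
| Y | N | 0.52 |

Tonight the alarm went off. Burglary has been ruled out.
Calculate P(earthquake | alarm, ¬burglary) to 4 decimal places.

Numerator (weight on configurations with earthquake): 0.52·0.018 = 0.009360
Normalizer over all consistent configurations: 0.06·0.982 + 0.52·0.018 = 0.068280
P(earthquake | alarm, ¬burglary) = 0.009360/0.068280 ≈ 0.1371

P(earthquake | alarm, ¬burglary) ≈ 0.1371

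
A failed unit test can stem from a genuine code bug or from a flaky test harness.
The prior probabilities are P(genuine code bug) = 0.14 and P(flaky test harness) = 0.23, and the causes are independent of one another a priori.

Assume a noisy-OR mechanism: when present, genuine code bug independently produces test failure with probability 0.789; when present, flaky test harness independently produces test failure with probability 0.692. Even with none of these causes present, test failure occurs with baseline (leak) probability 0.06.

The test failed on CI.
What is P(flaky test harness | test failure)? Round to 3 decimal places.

P(flaky test harness | test failure) ≈ 0.575

Under noisy-OR, P(test failure | causes) = 1 − (1−0.06)·∏(1−qᵢ) over the active causes.
For the numerator, keep only flaky test harness=true terms: 0.140533 + 0.030233 = 0.170766
Denominator P(test failure): 0.06·0.86·0.77 + 0.71048·0.86·0.23 + 0.80166·0.14·0.77 + 0.938911·0.14·0.23 = 0.296917
Posterior = 0.170766 / 0.296917 ≈ 0.575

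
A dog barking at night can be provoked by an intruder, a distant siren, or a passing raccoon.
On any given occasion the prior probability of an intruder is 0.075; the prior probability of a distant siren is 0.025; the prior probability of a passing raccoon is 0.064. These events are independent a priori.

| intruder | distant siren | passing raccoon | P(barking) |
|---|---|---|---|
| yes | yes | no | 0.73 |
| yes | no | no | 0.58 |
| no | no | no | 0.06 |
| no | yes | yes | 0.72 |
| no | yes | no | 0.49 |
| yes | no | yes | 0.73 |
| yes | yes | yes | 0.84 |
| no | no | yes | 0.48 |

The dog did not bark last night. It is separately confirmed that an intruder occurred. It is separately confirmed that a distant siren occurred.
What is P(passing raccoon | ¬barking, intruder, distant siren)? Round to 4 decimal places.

P(passing raccoon | ¬barking, intruder, distant siren) ≈ 0.0389

Enumerate both values of passing raccoon and weight by the priors:
  P(¬barking | intruder, distant siren) = 0.27*0.936 + 0.16*0.064
        = 0.252720 + 0.010240 = 0.262960
Configurations with passing raccoon contribute 0.010240, so
  P(passing raccoon | ¬barking, intruder, distant siren) = 0.010240 / 0.262960 ≈ 0.0389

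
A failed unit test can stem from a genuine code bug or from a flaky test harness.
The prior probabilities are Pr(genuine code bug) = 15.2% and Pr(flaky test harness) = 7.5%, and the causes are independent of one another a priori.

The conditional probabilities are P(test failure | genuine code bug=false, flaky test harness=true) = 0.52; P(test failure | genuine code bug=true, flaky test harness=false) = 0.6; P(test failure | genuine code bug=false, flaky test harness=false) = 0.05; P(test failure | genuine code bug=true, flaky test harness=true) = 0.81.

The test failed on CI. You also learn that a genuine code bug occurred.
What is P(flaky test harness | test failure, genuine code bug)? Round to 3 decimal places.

P(flaky test harness | test failure, genuine code bug) ≈ 0.099

P(test failure | genuine code bug) = 0.6×0.925 + 0.81×0.075 = 0.555000 + 0.060750 = 0.615750
The flaky test harness-present share is 0.81×0.075 = 0.060750.
So P(flaky test harness | test failure, genuine code bug) = 0.060750/0.615750 ≈ 0.099.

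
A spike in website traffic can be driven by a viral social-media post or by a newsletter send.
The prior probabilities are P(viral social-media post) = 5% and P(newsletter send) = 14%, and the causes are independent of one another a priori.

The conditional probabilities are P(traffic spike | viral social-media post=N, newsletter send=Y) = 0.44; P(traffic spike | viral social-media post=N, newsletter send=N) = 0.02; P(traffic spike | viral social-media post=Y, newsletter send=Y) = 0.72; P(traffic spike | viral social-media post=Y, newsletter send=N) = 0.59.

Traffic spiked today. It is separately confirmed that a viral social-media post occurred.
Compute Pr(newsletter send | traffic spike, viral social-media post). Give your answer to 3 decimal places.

For the numerator, keep only newsletter send=true terms: 0.72·0.14 = 0.100800
Denominator P(traffic spike | viral social-media post): 0.59·0.86 + 0.72·0.14 = 0.608200
P(newsletter send | traffic spike, viral social-media post) = 0.100800/0.608200 ≈ 0.166

Pr(newsletter send | traffic spike, viral social-media post) ≈ 0.166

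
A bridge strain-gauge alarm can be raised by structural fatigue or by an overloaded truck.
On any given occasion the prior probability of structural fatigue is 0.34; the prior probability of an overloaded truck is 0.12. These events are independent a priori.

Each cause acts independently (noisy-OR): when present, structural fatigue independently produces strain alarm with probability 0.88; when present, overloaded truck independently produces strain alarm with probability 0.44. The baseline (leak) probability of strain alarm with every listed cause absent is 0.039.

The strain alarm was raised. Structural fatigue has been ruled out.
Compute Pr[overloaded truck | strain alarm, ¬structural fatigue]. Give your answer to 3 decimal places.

Pr[overloaded truck | strain alarm, ¬structural fatigue] ≈ 0.618

Under noisy-OR, P(strain alarm | causes) = 1 − (1−0.039)·∏(1−qᵢ) over the active causes.
Weight on overloaded truck=true, given the evidence: 0.46184*0.12 = 0.055421
Normalizer over all consistent configurations: 0.039*0.88 + 0.46184*0.12 = 0.089741
P(overloaded truck | strain alarm, ¬structural fatigue) = 0.055421/0.089741 ≈ 0.618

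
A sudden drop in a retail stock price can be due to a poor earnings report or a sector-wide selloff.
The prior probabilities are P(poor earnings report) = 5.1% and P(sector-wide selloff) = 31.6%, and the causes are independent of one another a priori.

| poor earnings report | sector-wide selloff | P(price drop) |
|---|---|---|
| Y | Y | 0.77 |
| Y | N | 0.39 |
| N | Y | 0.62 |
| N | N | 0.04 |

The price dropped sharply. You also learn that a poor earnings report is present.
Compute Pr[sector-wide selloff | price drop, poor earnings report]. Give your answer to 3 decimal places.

P(price drop | poor earnings report) = 0.39·0.684 + 0.77·0.316 = 0.266760 + 0.243320 = 0.510080
The sector-wide selloff-present share is 0.77·0.316 = 0.243320.
So P(sector-wide selloff | price drop, poor earnings report) = 0.243320/0.510080 ≈ 0.477.

Pr[sector-wide selloff | price drop, poor earnings report] ≈ 0.477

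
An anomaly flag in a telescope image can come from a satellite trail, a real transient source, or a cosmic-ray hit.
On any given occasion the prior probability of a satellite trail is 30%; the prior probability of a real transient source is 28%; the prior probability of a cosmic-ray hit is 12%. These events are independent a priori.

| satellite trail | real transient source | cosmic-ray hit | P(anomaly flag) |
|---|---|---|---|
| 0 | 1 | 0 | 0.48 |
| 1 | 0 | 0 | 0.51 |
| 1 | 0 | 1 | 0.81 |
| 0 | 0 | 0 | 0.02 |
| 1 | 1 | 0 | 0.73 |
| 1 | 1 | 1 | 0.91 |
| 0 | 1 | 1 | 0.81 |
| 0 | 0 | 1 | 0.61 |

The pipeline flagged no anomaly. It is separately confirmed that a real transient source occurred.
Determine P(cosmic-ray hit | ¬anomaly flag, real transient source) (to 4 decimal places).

P(cosmic-ray hit | ¬anomaly flag, real transient source) ≈ 0.0467

P(¬anomaly flag | real transient source) = 0.52·0.7·0.88 + 0.19·0.7·0.12 + 0.27·0.3·0.88 + 0.09·0.3·0.12 = 0.320320 + 0.015960 + 0.071280 + 0.003240 = 0.410800
Restricting to configurations with cosmic-ray hit present: 0.015960 + 0.003240 = 0.019200.
Hence the posterior is 0.019200/0.410800 ≈ 0.0467.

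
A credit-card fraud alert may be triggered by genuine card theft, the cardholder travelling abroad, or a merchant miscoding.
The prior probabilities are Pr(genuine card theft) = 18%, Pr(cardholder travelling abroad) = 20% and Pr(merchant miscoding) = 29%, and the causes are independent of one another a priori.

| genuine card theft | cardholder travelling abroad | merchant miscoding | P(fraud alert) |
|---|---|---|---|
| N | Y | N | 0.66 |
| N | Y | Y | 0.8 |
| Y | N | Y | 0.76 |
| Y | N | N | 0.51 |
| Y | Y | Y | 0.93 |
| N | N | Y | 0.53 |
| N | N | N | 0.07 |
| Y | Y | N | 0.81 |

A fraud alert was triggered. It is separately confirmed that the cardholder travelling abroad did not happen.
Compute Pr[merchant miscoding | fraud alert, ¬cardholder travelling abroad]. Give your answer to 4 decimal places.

Pr[merchant miscoding | fraud alert, ¬cardholder travelling abroad] ≈ 0.6100

Numerator (weight on configurations with merchant miscoding): 0.126034 + 0.039672 = 0.165706
Normalizer over all consistent configurations: 0.07*0.82*0.71 + 0.53*0.82*0.29 + 0.51*0.18*0.71 + 0.76*0.18*0.29 = 0.271638
P(merchant miscoding | fraud alert, ¬cardholder travelling abroad) = 0.165706/0.271638 ≈ 0.6100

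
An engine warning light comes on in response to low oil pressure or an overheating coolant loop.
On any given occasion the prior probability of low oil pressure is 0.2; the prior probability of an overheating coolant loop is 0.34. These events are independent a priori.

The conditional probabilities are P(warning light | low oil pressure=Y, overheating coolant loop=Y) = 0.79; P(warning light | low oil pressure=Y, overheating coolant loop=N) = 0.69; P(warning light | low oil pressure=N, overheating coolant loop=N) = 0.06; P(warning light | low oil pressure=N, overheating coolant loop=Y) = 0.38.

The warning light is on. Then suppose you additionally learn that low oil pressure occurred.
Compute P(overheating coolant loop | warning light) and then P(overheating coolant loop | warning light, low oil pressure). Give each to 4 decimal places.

P(overheating coolant loop | warning light) ≈ 0.5613; P(overheating coolant loop | warning light, low oil pressure) ≈ 0.3710

Weight on overheating coolant loop=true, given the evidence: 0.103360 + 0.053720 = 0.157080
The normalizing constant is 0.06×0.8×0.66 + 0.38×0.8×0.34 + 0.69×0.2×0.66 + 0.79×0.2×0.34 = 0.279840
P(overheating coolant loop | warning light) = 0.157080/0.279840 ≈ 0.5613

Now condition on the additional information:
For the numerator, keep only overheating coolant loop=true terms: 0.79·0.34 = 0.268600
Denominator P(warning light | low oil pressure): 0.69·0.66 + 0.79·0.34 = 0.724000
Posterior = 0.268600 / 0.724000 ≈ 0.3710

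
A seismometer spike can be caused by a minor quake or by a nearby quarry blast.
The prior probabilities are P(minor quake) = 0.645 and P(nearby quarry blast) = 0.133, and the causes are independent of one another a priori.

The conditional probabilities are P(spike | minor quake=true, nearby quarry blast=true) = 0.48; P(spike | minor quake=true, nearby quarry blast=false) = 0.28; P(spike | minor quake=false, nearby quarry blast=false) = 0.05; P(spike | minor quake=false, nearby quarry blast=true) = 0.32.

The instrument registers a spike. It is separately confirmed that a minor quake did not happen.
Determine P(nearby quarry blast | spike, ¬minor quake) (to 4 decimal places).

P(nearby quarry blast | spike, ¬minor quake) ≈ 0.4954

P(spike | ¬minor quake) = 0.05×0.867 + 0.32×0.133 = 0.043350 + 0.042560 = 0.085910
Restricting to configurations with nearby quarry blast present: 0.32×0.133 = 0.042560.
So P(nearby quarry blast | spike, ¬minor quake) = 0.042560/0.085910 ≈ 0.4954.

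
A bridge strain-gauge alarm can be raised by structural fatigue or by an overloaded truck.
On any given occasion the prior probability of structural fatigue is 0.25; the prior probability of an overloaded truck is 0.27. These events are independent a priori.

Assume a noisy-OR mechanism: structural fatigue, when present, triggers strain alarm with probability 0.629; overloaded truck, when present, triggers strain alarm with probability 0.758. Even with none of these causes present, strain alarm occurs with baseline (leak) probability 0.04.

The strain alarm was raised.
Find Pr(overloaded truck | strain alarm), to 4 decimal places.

Under noisy-OR, P(strain alarm | causes) = 1 − (1−0.04)·∏(1−qᵢ) over the active causes.
Sum P(strain alarm|·) weighted by the priors over the 4 (structural fatigue, overloaded truck) configurations:
  P(strain alarm) = 0.04×0.75×0.73 + 0.76768×0.75×0.27 + 0.64384×0.25×0.73 + 0.913809×0.25×0.27
        = 0.021900 + 0.155455 + 0.117501 + 0.061682 = 0.356538
Keeping only the overloaded truck-present terms gives 0.217137, so
  P(overloaded truck | strain alarm) = 0.217137 / 0.356538 ≈ 0.6090

Pr(overloaded truck | strain alarm) ≈ 0.6090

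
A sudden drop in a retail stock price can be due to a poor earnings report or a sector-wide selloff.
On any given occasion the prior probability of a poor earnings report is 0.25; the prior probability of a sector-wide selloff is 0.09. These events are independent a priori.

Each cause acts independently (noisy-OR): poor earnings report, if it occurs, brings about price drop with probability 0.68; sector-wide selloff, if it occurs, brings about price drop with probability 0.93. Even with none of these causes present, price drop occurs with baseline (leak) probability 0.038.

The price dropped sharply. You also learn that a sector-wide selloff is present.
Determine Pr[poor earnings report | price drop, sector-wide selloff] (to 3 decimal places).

Under noisy-OR, P(price drop | causes) = 1 − (1−0.038)·∏(1−qᵢ) over the active causes.
By total probability over both values of poor earnings report:
  P(price drop | sector-wide selloff) = 0.93266*0.75 + 0.978451*0.25
        = 0.699495 + 0.244613 = 0.944108
Keeping only the poor earnings report-present terms gives 0.244613, so
  P(poor earnings report | price drop, sector-wide selloff) = 0.244613 / 0.944108 ≈ 0.259

Pr[poor earnings report | price drop, sector-wide selloff] ≈ 0.259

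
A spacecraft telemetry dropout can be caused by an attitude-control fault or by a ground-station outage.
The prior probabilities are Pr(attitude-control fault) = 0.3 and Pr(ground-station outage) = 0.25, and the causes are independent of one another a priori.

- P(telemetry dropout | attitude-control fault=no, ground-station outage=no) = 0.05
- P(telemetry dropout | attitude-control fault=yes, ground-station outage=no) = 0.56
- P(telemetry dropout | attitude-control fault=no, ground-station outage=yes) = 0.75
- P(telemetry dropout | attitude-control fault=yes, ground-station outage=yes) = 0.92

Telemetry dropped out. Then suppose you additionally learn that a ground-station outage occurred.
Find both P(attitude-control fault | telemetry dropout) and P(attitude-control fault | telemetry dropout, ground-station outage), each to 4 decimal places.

P(attitude-control fault | telemetry dropout) ≈ 0.5532; P(attitude-control fault | telemetry dropout, ground-station outage) ≈ 0.3446

P(telemetry dropout) = 0.05×0.7×0.75 + 0.75×0.7×0.25 + 0.56×0.3×0.75 + 0.92×0.3×0.25 = 0.026250 + 0.131250 + 0.126000 + 0.069000 = 0.352500
Restricting to configurations with attitude-control fault present: 0.126000 + 0.069000 = 0.195000.
Hence the posterior is 0.195000/0.352500 ≈ 0.5532.

Now also conditioning on ground-station outage=true:
Enumerate both values of attitude-control fault and weight by the priors:
  P(telemetry dropout | ground-station outage) = 0.75·0.7 + 0.92·0.3
        = 0.525000 + 0.276000 = 0.801000
Configurations with attitude-control fault contribute 0.276000, so
  P(attitude-control fault | telemetry dropout, ground-station outage) = 0.276000 / 0.801000 ≈ 0.3446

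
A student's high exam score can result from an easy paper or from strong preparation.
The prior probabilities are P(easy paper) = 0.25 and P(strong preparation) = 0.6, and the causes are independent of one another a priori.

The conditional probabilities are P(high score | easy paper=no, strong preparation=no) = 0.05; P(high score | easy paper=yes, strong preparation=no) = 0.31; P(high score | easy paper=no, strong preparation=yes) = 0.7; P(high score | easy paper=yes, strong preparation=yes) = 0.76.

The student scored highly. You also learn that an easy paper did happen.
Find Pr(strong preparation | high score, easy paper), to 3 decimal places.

Enumerate both values of strong preparation and weight by the priors:
  P(high score | easy paper) = 0.31·0.4 + 0.76·0.6
        = 0.124000 + 0.456000 = 0.580000
The terms with strong preparation present sum to 0.456000, so
  P(strong preparation | high score, easy paper) = 0.456000 / 0.580000 ≈ 0.786

Pr(strong preparation | high score, easy paper) ≈ 0.786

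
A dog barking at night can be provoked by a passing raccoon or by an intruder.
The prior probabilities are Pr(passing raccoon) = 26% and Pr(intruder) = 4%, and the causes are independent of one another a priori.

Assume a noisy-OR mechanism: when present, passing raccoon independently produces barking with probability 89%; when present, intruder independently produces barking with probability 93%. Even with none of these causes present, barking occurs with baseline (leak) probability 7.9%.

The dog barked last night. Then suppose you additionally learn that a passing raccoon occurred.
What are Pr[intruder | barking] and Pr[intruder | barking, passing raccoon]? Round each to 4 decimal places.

Pr[intruder | barking] ≈ 0.1194; Pr[intruder | barking, passing raccoon] ≈ 0.0440

Under noisy-OR, P(barking | causes) = 1 − (1−0.079)·∏(1−qᵢ) over the active causes.
For the numerator, keep only intruder=true terms: 0.027692 + 0.010326 = 0.038018
Normalizer over all consistent configurations: 0.079×0.74×0.96 + 0.93553×0.74×0.04 + 0.89869×0.26×0.96 + 0.992908×0.26×0.04 = 0.318453
P(intruder | barking) = 0.038018/0.318453 ≈ 0.1194

Now condition on the additional information:
Numerator (weight on configurations with intruder): 0.992908·0.04 = 0.039716
Normalizer over all consistent configurations: 0.89869·0.96 + 0.992908·0.04 = 0.902458
P(intruder | barking, passing raccoon) = 0.039716/0.902458 ≈ 0.0440
Conditioning on passing raccoon lowers the posterior on intruder: the classic explaining-away effect in a common-effect structure.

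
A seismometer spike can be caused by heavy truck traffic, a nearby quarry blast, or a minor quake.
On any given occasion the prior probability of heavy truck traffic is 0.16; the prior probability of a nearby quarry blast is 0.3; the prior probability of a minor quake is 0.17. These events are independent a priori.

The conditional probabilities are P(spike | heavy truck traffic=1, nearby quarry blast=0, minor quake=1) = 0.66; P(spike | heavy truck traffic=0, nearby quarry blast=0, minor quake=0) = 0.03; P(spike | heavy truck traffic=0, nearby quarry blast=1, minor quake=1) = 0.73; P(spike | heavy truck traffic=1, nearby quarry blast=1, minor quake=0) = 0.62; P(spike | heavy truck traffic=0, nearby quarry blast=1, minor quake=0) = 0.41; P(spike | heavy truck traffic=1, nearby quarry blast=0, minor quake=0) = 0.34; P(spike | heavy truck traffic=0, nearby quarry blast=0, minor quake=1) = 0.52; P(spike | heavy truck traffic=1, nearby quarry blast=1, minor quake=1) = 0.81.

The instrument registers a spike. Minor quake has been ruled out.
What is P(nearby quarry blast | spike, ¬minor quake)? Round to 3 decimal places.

P(nearby quarry blast | spike, ¬minor quake) ≈ 0.705

For the numerator, keep only nearby quarry blast=true terms: 0.103320 + 0.029760 = 0.133080
Denominator P(spike | ¬minor quake): 0.03×0.84×0.7 + 0.41×0.84×0.3 + 0.34×0.16×0.7 + 0.62×0.16×0.3 = 0.188800
Posterior = 0.133080 / 0.188800 ≈ 0.705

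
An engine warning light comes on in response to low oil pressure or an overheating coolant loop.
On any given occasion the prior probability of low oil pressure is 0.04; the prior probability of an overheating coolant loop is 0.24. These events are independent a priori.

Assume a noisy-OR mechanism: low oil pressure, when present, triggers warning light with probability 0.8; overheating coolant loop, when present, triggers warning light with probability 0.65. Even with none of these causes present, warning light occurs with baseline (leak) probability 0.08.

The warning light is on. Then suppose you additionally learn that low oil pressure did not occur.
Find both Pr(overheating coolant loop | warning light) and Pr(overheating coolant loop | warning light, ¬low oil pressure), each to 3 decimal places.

Pr(overheating coolant loop | warning light) ≈ 0.665; Pr(overheating coolant loop | warning light, ¬low oil pressure) ≈ 0.728

Under noisy-OR, P(warning light | causes) = 1 − (1−0.08)·∏(1−qᵢ) over the active causes.
Weight on overheating coolant loop=true, given the evidence: 0.156211 + 0.008982 = 0.165193
Normalizer over all consistent configurations: 0.08·0.96·0.76 + 0.678·0.96·0.24 + 0.816·0.04·0.76 + 0.9356·0.04·0.24 = 0.248367
P(overheating coolant loop | warning light) = 0.165193/0.248367 ≈ 0.665

Now also conditioning on low oil pressure≠true:
P(warning light | ¬low oil pressure) = 0.08*0.76 + 0.678*0.24 = 0.060800 + 0.162720 = 0.223520
Restricting to configurations with overheating coolant loop present: 0.678*0.24 = 0.162720.
So P(overheating coolant loop | warning light, ¬low oil pressure) = 0.162720/0.223520 ≈ 0.728.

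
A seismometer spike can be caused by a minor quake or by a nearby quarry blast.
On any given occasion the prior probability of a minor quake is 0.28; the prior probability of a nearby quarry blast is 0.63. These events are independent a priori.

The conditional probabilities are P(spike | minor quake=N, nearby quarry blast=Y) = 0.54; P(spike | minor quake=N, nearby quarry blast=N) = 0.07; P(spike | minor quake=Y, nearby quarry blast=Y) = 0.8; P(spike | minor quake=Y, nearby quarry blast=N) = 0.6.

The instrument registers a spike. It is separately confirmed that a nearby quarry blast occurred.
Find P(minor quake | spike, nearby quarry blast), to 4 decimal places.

P(spike | nearby quarry blast) = 0.54×0.72 + 0.8×0.28 = 0.388800 + 0.224000 = 0.612800
Of this, 0.224000 comes from 0.8×0.28 (the minor quake=true cases).
Hence the posterior is 0.224000/0.612800 ≈ 0.3655.

P(minor quake | spike, nearby quarry blast) ≈ 0.3655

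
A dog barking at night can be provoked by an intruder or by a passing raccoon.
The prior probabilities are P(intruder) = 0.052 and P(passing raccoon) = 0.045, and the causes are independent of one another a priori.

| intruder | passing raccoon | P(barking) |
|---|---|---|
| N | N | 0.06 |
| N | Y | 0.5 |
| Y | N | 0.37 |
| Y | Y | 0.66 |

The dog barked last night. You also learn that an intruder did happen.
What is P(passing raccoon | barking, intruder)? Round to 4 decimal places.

P(passing raccoon | barking, intruder) ≈ 0.0775

Enumerate both values of passing raccoon and weight by the priors:
  P(barking | intruder) = 0.37·0.955 + 0.66·0.045
        = 0.353350 + 0.029700 = 0.383050
Keeping only the passing raccoon-present terms gives 0.029700, so
  P(passing raccoon | barking, intruder) = 0.029700 / 0.383050 ≈ 0.0775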